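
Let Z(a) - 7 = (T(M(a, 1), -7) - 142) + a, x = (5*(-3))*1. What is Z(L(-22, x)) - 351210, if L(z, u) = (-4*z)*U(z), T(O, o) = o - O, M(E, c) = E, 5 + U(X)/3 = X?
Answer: -351352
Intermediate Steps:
U(X) = -15 + 3*X
x = -15 (x = -15*1 = -15)
L(z, u) = -4*z*(-15 + 3*z) (L(z, u) = (-4*z)*(-15 + 3*z) = -4*z*(-15 + 3*z))
Z(a) = -142 (Z(a) = 7 + (((-7 - a) - 142) + a) = 7 + ((-149 - a) + a) = 7 - 149 = -142)
Z(L(-22, x)) - 351210 = -142 - 351210 = -351352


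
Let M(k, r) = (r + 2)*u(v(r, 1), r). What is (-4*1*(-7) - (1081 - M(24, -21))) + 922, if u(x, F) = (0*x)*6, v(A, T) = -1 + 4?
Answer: -131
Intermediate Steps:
v(A, T) = 3
u(x, F) = 0 (u(x, F) = 0*6 = 0)
M(k, r) = 0 (M(k, r) = (r + 2)*0 = (2 + r)*0 = 0)
(-4*1*(-7) - (1081 - M(24, -21))) + 922 = (-4*1*(-7) - (1081 - 1*0)) + 922 = (-4*(-7) - (1081 + 0)) + 922 = (28 - 1*1081) + 922 = (28 - 1081) + 922 = -1053 + 922 = -131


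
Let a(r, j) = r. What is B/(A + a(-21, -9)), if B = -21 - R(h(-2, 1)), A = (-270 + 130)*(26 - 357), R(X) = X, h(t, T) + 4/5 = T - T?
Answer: -101/231595 ≈ -0.00043611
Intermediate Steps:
h(t, T) = -4/5 (h(t, T) = -4/5 + (T - T) = -4/5 + 0 = -4/5)
A = 46340 (A = -140*(-331) = 46340)
B = -101/5 (B = -21 - 1*(-4/5) = -21 + 4/5 = -101/5 ≈ -20.200)
B/(A + a(-21, -9)) = -101/5/(46340 - 21) = -101/5/46319 = (1/46319)*(-101/5) = -101/231595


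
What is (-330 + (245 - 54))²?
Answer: 19321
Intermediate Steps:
(-330 + (245 - 54))² = (-330 + 191)² = (-139)² = 19321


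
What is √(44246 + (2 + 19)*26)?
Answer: 2*√11198 ≈ 211.64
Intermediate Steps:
√(44246 + (2 + 19)*26) = √(44246 + 21*26) = √(44246 + 546) = √44792 = 2*√11198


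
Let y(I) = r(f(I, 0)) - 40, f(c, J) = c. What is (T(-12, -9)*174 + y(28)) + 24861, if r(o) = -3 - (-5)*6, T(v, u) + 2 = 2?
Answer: 24848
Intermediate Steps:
T(v, u) = 0 (T(v, u) = -2 + 2 = 0)
r(o) = 27 (r(o) = -3 - 1*(-30) = -3 + 30 = 27)
y(I) = -13 (y(I) = 27 - 40 = -13)
(T(-12, -9)*174 + y(28)) + 24861 = (0*174 - 13) + 24861 = (0 - 13) + 24861 = -13 + 24861 = 24848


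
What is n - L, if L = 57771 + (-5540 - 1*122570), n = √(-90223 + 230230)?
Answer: 70339 + √140007 ≈ 70713.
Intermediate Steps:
n = √140007 ≈ 374.18
L = -70339 (L = 57771 + (-5540 - 122570) = 57771 - 128110 = -70339)
n - L = √140007 - 1*(-70339) = √140007 + 70339 = 70339 + √140007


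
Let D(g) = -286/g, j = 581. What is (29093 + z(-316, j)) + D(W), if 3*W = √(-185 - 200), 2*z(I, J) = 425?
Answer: 58611/2 + 78*I*√385/35 ≈ 29306.0 + 43.728*I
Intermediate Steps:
z(I, J) = 425/2 (z(I, J) = (½)*425 = 425/2)
W = I*√385/3 (W = √(-185 - 200)/3 = √(-385)/3 = (I*√385)/3 = I*√385/3 ≈ 6.5405*I)
(29093 + z(-316, j)) + D(W) = (29093 + 425/2) - 286*(-3*I*√385/385) = 58611/2 - (-78)*I*√385/35 = 58611/2 + 78*I*√385/35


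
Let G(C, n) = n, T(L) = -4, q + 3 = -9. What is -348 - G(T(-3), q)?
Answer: -336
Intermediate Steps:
q = -12 (q = -3 - 9 = -12)
-348 - G(T(-3), q) = -348 - 1*(-12) = -348 + 12 = -336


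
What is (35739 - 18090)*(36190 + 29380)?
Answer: 1157244930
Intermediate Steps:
(35739 - 18090)*(36190 + 29380) = 17649*65570 = 1157244930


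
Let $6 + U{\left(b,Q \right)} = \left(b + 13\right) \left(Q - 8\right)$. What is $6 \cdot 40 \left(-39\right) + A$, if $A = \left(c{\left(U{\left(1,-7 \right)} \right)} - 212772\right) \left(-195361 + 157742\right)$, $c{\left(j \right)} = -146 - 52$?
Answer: $8011709070$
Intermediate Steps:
$U{\left(b,Q \right)} = -6 + \left(-8 + Q\right) \left(13 + b\right)$ ($U{\left(b,Q \right)} = -6 + \left(b + 13\right) \left(Q - 8\right) = -6 + \left(13 + b\right) \left(-8 + Q\right) = -6 + \left(-8 + Q\right) \left(13 + b\right)$)
$c{\left(j \right)} = -198$ ($c{\left(j \right)} = -146 - 52 = -198$)
$A = 8011718430$ ($A = \left(-198 - 212772\right) \left(-195361 + 157742\right) = \left(-212970\right) \left(-37619\right) = 8011718430$)
$6 \cdot 40 \left(-39\right) + A = 6 \cdot 40 \left(-39\right) + 8011718430 = 240 \left(-39\right) + 8011718430 = -9360 + 8011718430 = 8011709070$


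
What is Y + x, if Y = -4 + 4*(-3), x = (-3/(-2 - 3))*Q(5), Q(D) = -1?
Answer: -83/5 ≈ -16.600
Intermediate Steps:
x = -⅗ (x = (-3/(-2 - 3))*(-1) = (-3/(-5))*(-1) = -⅕*(-3)*(-1) = (⅗)*(-1) = -⅗ ≈ -0.60000)
Y = -16 (Y = -4 - 12 = -16)
Y + x = -16 - ⅗ = -83/5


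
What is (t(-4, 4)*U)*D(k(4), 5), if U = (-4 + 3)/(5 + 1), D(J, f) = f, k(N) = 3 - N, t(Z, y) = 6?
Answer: -5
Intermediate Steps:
U = -1/6 ≈ -0.16667
(t(-4, 4)*U)*D(k(4), 5) = (6*(-1/6))*5 = -1*5 = -5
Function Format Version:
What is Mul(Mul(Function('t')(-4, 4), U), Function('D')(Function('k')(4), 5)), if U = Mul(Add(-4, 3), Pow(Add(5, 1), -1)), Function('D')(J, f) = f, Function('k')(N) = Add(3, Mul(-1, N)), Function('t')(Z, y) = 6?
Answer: -5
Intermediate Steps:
U = Rational(-1, 6) (U = Mul(-1, Pow(6, -1)) = Mul(-1, Rational(1, 6)) = Rational(-1, 6) ≈ -0.16667)
Mul(Mul(Function('t')(-4, 4), U), Function('D')(Function('k')(4), 5)) = Mul(Mul(6, Rational(-1, 6)), 5) = Mul(-1, 5) = -5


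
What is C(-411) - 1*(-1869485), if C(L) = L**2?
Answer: 2038406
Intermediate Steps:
C(-411) - 1*(-1869485) = (-411)**2 - 1*(-1869485) = 168921 + 1869485 = 2038406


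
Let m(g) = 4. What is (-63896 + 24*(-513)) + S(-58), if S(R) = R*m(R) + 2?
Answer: -76438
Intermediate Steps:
S(R) = 2 + 4*R (S(R) = R*4 + 2 = 4*R + 2 = 2 + 4*R)
(-63896 + 24*(-513)) + S(-58) = (-63896 + 24*(-513)) + (2 + 4*(-58)) = (-63896 - 12312) + (2 - 232) = -76208 - 230 = -76438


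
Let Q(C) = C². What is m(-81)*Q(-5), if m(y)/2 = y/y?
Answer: 50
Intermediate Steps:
m(y) = 2 (m(y) = 2*(y/y) = 2*1 = 2)
m(-81)*Q(-5) = 2*(-5)² = 2*25 = 50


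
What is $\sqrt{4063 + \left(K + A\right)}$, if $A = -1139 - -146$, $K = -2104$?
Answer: $\sqrt{966} \approx 31.081$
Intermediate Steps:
$A = -993$ ($A = -1139 + 146 = -993$)
$\sqrt{4063 + \left(K + A\right)} = \sqrt{4063 - 3097} = \sqrt{966}$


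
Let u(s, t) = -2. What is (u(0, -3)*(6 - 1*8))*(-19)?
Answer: -76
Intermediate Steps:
(u(0, -3)*(6 - 1*8))*(-19) = -2*(6 - 1*8)*(-19) = -2*(6 - 8)*(-19) = -2*(-2)*(-19) = 4*(-19) = -76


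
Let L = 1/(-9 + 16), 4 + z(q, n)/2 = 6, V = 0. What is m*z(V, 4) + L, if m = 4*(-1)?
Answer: -111/7 ≈ -15.857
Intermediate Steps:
z(q, n) = 4 (z(q, n) = -8 + 2*6 = -8 + 12 = 4)
L = 1/7 ≈ 0.14286
m = -4
m*z(V, 4) + L = -4*4 + 1/7 = -16 + 1/7 = -111/7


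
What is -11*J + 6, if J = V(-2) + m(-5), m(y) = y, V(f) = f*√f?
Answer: 61 + 22*I*√2 ≈ 61.0 + 31.113*I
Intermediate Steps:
V(f) = f^(3/2)
J = -5 - 2*I*√2 (J = (-2)^(3/2) - 5 = -2*I*√2 - 5 = -5 - 2*I*√2 ≈ -5.0 - 2.8284*I)
-11*J + 6 = -11*(-5 - 2*I*√2) + 6 = (55 + 22*I*√2) + 6 = 61 + 22*I*√2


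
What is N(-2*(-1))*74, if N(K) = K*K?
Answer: 296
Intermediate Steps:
N(K) = K²
N(-2*(-1))*74 = (-2*(-1))²*74 = 2²*74 = 4*74 = 296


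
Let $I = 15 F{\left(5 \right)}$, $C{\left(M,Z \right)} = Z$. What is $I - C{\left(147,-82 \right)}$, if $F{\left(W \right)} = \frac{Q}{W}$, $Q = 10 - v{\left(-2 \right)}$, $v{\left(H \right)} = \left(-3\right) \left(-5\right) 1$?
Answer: $67$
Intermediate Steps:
$v{\left(H \right)} = 15$ ($v{\left(H \right)} = 15 \cdot 1 = 15$)
$Q = -5$ ($Q = 10 - 15 = -5$)
$F{\left(W \right)} = - \frac{5}{W}$
$I = -15$ ($I = 15 \left(- \frac{5}{5}\right) = 15 \left(\left(-5\right) \frac{1}{5}\right) = 15 \left(-1\right) = -15$)
$I - C{\left(147,-82 \right)} = -15 - -82 = -15 + 82 = 67$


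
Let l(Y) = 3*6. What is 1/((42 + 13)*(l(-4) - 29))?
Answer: -1/605 ≈ -0.0016529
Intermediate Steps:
l(Y) = 18
1/((42 + 13)*(l(-4) - 29)) = 1/((42 + 13)*(18 - 29)) = 1/(55*(-11)) = 1/(-605) = -1/605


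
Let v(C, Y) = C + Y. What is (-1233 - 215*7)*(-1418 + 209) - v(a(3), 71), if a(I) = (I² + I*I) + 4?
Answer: 3310149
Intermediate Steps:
a(I) = 4 + 2*I² (a(I) = (I² + I²) + 4 = 2*I² + 4 = 4 + 2*I²)
(-1233 - 215*7)*(-1418 + 209) - v(a(3), 71) = (-1233 - 215*7)*(-1418 + 209) - ((4 + 2*3²) + 71) = (-1233 - 1505)*(-1209) - ((4 + 2*9) + 71) = -2738*(-1209) - ((4 + 18) + 71) = 3310242 - (22 + 71) = 3310242 - 1*93 = 3310242 - 93 = 3310149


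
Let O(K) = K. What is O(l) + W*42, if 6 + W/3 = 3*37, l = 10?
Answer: 13240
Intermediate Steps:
W = 315 (W = -18 + 3*(3*37) = -18 + 3*111 = -18 + 333 = 315)
O(l) + W*42 = 10 + 315*42 = 10 + 13230 = 13240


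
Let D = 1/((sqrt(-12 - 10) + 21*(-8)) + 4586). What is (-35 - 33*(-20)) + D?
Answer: 6099610334/9759373 - I*sqrt(22)/19518746 ≈ 625.0 - 2.403e-7*I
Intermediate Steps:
D = 1/(4418 + I*sqrt(22)) (D = 1/((sqrt(-22) - 168) + 4586) = 1/((I*sqrt(22) - 168) + 4586) = 1/((-168 + I*sqrt(22)) + 4586) = 1/(4418 + I*sqrt(22)) ≈ 0.00022635 - 2.403e-7*I)
(-35 - 33*(-20)) + D = (-35 - 33*(-20)) + (2209/9759373 - I*sqrt(22)/19518746) = (-35 + 660) + (2209/9759373 - I*sqrt(22)/19518746) = 625 + (2209/9759373 - I*sqrt(22)/19518746) = 6099610334/9759373 - I*sqrt(22)/19518746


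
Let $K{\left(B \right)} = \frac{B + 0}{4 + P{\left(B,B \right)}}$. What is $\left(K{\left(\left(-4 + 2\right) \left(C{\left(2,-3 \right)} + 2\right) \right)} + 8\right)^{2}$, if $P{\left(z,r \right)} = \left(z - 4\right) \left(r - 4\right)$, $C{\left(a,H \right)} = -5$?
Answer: $\frac{1225}{16} \approx 76.563$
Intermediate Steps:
$P{\left(z,r \right)} = \left(-4 + r\right) \left(-4 + z\right)$ ($P{\left(z,r \right)} = \left(-4 + z\right) \left(-4 + r\right) = \left(-4 + r\right) \left(-4 + z\right)$)
$K{\left(B \right)} = \frac{B}{20 + B^{2} - 8 B}$ ($K{\left(B \right)} = \frac{B + 0}{4 + \left(16 - 4 B - 4 B + B B\right)} = \frac{B}{4 + \left(16 - 4 B - 4 B + B^{2}\right)} = \frac{B}{4 + \left(16 + B^{2} - 8 B\right)} = \frac{B}{20 + B^{2} - 8 B}$)
$\left(K{\left(\left(-4 + 2\right) \left(C{\left(2,-3 \right)} + 2\right) \right)} + 8\right)^{2} = \left(\frac{\left(-4 + 2\right) \left(-5 + 2\right)}{20 + \left(\left(-4 + 2\right) \left(-5 + 2\right)\right)^{2} - 8 \left(-4 + 2\right) \left(-5 + 2\right)} + 8\right)^{2} = \left(\frac{\left(-2\right) \left(-3\right)}{20 + \left(\left(-2\right) \left(-3\right)\right)^{2} - 8 \left(\left(-2\right) \left(-3\right)\right)} + 8\right)^{2} = \left(\frac{6}{20 + 6^{2} - 48} + 8\right)^{2} = \left(\frac{6}{20 + 36 - 48} + 8\right)^{2} = \left(\frac{6}{8} + 8\right)^{2} = \left(6 \cdot \frac{1}{8} + 8\right)^{2} = \left(\frac{3}{4} + 8\right)^{2} = \left(\frac{35}{4}\right)^{2} = \frac{1225}{16}$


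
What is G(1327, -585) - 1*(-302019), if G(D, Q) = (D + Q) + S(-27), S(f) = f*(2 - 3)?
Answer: 302788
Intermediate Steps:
S(f) = -f (S(f) = f*(-1) = -f)
G(D, Q) = 27 + D + Q (G(D, Q) = (D + Q) - 1*(-27) = (D + Q) + 27 = 27 + D + Q)
G(1327, -585) - 1*(-302019) = (27 + 1327 - 585) - 1*(-302019) = 769 + 302019 = 302788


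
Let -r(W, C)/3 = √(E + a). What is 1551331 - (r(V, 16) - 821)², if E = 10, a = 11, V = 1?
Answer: 877101 - 4926*√21 ≈ 8.5453e+5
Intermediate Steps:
r(W, C) = -3*√21 (r(W, C) = -3*√(10 + 11) = -3*√21)
1551331 - (r(V, 16) - 821)² = 1551331 - (-3*√21 - 821)² = 1551331 - (-821 - 3*√21)²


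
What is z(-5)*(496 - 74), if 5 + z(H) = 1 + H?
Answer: -3798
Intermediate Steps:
z(H) = -4 + H (z(H) = -5 + (1 + H) = -4 + H)
z(-5)*(496 - 74) = (-4 - 5)*(496 - 74) = -9*422 = -3798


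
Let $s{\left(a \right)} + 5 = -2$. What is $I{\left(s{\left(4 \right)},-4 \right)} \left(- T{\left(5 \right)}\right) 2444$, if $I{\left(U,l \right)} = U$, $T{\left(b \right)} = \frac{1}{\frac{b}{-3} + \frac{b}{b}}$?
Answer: $-25662$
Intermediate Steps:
$s{\left(a \right)} = -7$ ($s{\left(a \right)} = -5 - 2 = -7$)
$T{\left(b \right)} = \frac{1}{1 - \frac{b}{3}}$ ($T{\left(b \right)} = \frac{1}{b \left(- \frac{1}{3}\right) + 1} = \frac{1}{- \frac{b}{3} + 1} = \frac{1}{1 - \frac{b}{3}}$)
$I{\left(s{\left(4 \right)},-4 \right)} \left(- T{\left(5 \right)}\right) 2444 = - 7 \left(- \frac{-3}{-3 + 5}\right) 2444 = - 7 \left(- \frac{-3}{2}\right) 2444 = - 7 \left(\left(-1\right) \left(- \frac{3}{2}\right)\right) 2444 = \left(-7\right) \frac{3}{2} \cdot 2444 = \left(- \frac{21}{2}\right) 2444 = -25662$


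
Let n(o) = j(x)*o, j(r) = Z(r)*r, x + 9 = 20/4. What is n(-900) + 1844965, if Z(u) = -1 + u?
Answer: 1826965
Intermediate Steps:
x = -4 (x = -9 + 20/4 = -9 + 20*(1/4) = -9 + 5 = -4)
j(r) = r*(-1 + r) (j(r) = (-1 + r)*r = r*(-1 + r))
n(o) = 20*o (n(o) = (-4*(-1 - 4))*o = (-4*(-5))*o = 20*o)
n(-900) + 1844965 = 20*(-900) + 1844965 = -18000 + 1844965 = 1826965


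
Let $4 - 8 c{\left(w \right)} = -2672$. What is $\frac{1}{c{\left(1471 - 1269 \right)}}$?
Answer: $\frac{2}{669} \approx 0.0029895$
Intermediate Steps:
$c{\left(w \right)} = \frac{669}{2}$ ($c{\left(w \right)} = \frac{1}{2} - -334 = \frac{1}{2} + 334 = \frac{669}{2}$)
$\frac{1}{c{\left(1471 - 1269 \right)}} = \frac{1}{\frac{669}{2}} = \frac{2}{669}$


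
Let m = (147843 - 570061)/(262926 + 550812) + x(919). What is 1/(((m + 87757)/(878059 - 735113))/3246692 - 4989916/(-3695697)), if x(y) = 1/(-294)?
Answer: 22796536958598668343903216/30779801603019144863163019 ≈ 0.74063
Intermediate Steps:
x(y) = -1/294
m = -6941435/13291054 (m = (147843 - 570061)/(262926 + 550812) - 1/294 = -422218/813738 - 1/294 = -422218*1/813738 - 1/294 = -211109/406869 - 1/294 = -6941435/13291054 ≈ -0.52226)
1/(((m + 87757)/(878059 - 735113))/3246692 - 4989916/(-3695697)) = 1/(((-6941435/13291054 + 87757)/(878059 - 735113))/3246692 - 4989916/(-3695697)) = 1/(((1166376084443/13291054)/142946)*(1/3246692) - 4989916*(-1/3695697)) = 1/(((1166376084443/13291054)*(1/142946))*(1/3246692) + 4989916/3695697) = 1/((1166376084443/1899903005084)*(1/3246692) + 4989916/3695697) = 1/(1166376084443/6168399887382182128 + 4989916/3695697) = 1/(30779801603019144863163019/22796536958598668343903216) = 22796536958598668343903216/30779801603019144863163019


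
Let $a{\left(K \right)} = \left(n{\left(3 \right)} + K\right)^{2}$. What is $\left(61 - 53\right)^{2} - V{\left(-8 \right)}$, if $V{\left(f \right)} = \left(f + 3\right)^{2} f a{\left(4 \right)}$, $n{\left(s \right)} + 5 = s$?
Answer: $864$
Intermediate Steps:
$n{\left(s \right)} = -5 + s$
$a{\left(K \right)} = \left(-2 + K\right)^{2}$ ($a{\left(K \right)} = \left(\left(-5 + 3\right) + K\right)^{2} = \left(-2 + K\right)^{2}$)
$V{\left(f \right)} = 4 f \left(3 + f\right)^{2}$ ($V{\left(f \right)} = \left(f + 3\right)^{2} f \left(-2 + 4\right)^{2} = \left(3 + f\right)^{2} f 2^{2} = f \left(3 + f\right)^{2} \cdot 4 = 4 f \left(3 + f\right)^{2}$)
$\left(61 - 53\right)^{2} - V{\left(-8 \right)} = \left(61 - 53\right)^{2} - 4 \left(-8\right) \left(3 - 8\right)^{2} = 8^{2} - 4 \left(-8\right) \left(-5\right)^{2} = 64 - 4 \left(-8\right) 25 = 64 - -800 = 64 + 800 = 864$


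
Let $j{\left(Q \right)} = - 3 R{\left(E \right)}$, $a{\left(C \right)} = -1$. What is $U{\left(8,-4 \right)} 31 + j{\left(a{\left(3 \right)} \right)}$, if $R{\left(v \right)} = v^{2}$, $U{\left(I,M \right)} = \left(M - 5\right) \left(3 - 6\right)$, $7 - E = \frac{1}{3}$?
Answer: $\frac{2111}{3} \approx 703.67$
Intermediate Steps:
$E = \frac{20}{3}$ ($E = 7 - \frac{1}{3} = \frac{20}{3} \approx 6.6667$)
$U{\left(I,M \right)} = 15 - 3 M$ ($U{\left(I,M \right)} = \left(-5 + M\right) \left(-3\right) = 15 - 3 M$)
$j{\left(Q \right)} = - \frac{400}{3}$ ($j{\left(Q \right)} = - 3 \left(\frac{20}{3}\right)^{2} = \left(-3\right) \frac{400}{9} = - \frac{400}{3}$)
$U{\left(8,-4 \right)} 31 + j{\left(a{\left(3 \right)} \right)} = \left(15 - -12\right) 31 - \frac{400}{3} = \left(15 + 12\right) 31 - \frac{400}{3} = 27 \cdot 31 - \frac{400}{3} = 837 - \frac{400}{3} = \frac{2111}{3}$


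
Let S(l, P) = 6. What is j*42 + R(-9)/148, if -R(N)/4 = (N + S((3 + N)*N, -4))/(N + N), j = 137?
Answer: 1277387/222 ≈ 5754.0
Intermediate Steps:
R(N) = -2*(6 + N)/N (R(N) = -4*(N + 6)/(N + N) = -4*(6 + N)/(2*N) = -4*(6 + N)*1/(2*N) = -2*(6 + N)/N)
j*42 + R(-9)/148 = 137*42 + (-2 - 12/(-9))/148 = 5754 + (-2 - 12*(-⅑))*(1/148) = 5754 + (-2 + 4/3)*(1/148) = 5754 - ⅔*1/148 = 5754 - 1/222 = 1277387/222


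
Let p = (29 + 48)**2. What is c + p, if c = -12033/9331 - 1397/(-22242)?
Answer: 15977281327/2695326 ≈ 5927.8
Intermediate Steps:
c = -3306527/2695326 (c = -12033*1/9331 - 1397*(-1/22242) = -1719/1333 + 127/2022 = -3306527/2695326 ≈ -1.2268)
p = 5929 (p = 77**2 = 5929)
c + p = -3306527/2695326 + 5929 = 15977281327/2695326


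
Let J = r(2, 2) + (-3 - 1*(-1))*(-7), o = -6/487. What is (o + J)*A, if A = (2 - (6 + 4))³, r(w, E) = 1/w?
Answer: -3612416/487 ≈ -7417.7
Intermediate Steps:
o = -6/487 (o = -6*1/487 = -6/487 ≈ -0.012320)
A = -512 (A = (2 - 1*10)³ = (2 - 10)³ = (-8)³ = -512)
J = 29/2 (J = 1/2 + (-3 - 1*(-1))*(-7) = ½ + (-3 + 1)*(-7) = ½ - 2*(-7) = ½ + 14 = 29/2 ≈ 14.500)
(o + J)*A = (-6/487 + 29/2)*(-512) = (14111/974)*(-512) = -3612416/487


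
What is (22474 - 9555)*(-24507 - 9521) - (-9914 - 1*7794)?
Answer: -439590024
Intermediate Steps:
(22474 - 9555)*(-24507 - 9521) - (-9914 - 1*7794) = 12919*(-34028) - (-9914 - 7794) = -439607732 - 1*(-17708) = -439607732 + 17708 = -439590024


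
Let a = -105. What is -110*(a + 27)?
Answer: 8580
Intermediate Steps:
-110*(a + 27) = -110*(-105 + 27) = -110*(-78) = 8580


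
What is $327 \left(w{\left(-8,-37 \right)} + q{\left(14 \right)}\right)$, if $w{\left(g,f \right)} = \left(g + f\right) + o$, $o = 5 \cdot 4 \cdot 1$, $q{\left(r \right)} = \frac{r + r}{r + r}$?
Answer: $-7848$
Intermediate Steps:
$q{\left(r \right)} = 1$ ($q{\left(r \right)} = \frac{2 r}{2 r} = 2 r \frac{1}{2 r} = 1$)
$o = 20$ ($o = 20 \cdot 1 = 20$)
$w{\left(g,f \right)} = 20 + f + g$ ($w{\left(g,f \right)} = \left(g + f\right) + 20 = \left(f + g\right) + 20 = 20 + f + g$)
$327 \left(w{\left(-8,-37 \right)} + q{\left(14 \right)}\right) = 327 \left(\left(20 - 37 - 8\right) + 1\right) = 327 \left(-25 + 1\right) = 327 \left(-24\right) = -7848$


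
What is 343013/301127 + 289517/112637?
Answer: 125817340940/33918041899 ≈ 3.7094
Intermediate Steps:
343013/301127 + 289517/112637 = 125817340940/33918041899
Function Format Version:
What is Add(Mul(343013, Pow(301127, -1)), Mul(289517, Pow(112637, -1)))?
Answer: Rational(125817340940, 33918041899) ≈ 3.7094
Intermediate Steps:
Add(Mul(343013, Pow(301127, -1)), Mul(289517, Pow(112637, -1))) = Add(Mul(343013, Rational(1, 301127)), Mul(289517, Rational(1, 112637))) = Add(Rational(343013, 301127), Rational(289517, 112637)) = Rational(125817340940, 33918041899)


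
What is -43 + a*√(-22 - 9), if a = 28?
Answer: -43 + 28*I*√31 ≈ -43.0 + 155.9*I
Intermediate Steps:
-43 + a*√(-22 - 9) = -43 + 28*√(-22 - 9) = -43 + 28*√(-31) = -43 + 28*(I*√31) = -43 + 28*I*√31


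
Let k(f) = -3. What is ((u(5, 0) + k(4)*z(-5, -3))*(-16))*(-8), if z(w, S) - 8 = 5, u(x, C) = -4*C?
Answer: -4992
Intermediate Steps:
z(w, S) = 13 (z(w, S) = 8 + 5 = 13)
((u(5, 0) + k(4)*z(-5, -3))*(-16))*(-8) = ((-4*0 - 3*13)*(-16))*(-8) = ((0 - 39)*(-16))*(-8) = -39*(-16)*(-8) = 624*(-8) = -4992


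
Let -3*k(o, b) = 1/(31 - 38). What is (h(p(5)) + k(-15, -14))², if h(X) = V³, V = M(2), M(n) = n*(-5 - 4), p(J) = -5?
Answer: 14999145841/441 ≈ 3.4012e+7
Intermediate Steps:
k(o, b) = 1/21 (k(o, b) = -1/(3*(31 - 38)) = -⅓/(-7) = -⅓*(-⅐) = 1/21)
M(n) = -9*n (M(n) = n*(-9) = -9*n)
V = -18 (V = -9*2 = -18)
h(X) = -5832 (h(X) = (-18)³ = -5832)
(h(p(5)) + k(-15, -14))² = (-5832 + 1/21)² = (-122471/21)² = 14999145841/441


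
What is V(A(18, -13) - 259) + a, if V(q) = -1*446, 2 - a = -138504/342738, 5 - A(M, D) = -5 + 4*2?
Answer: -25339528/57123 ≈ -443.60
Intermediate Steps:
A(M, D) = 2 (A(M, D) = 5 - (-5 + 4*2) = 5 - (-5 + 8) = 5 - 1*3 = 5 - 3 = 2)
a = 137330/57123 (a = 2 - (-138504)/342738 = 2 - 1*(-23084/57123) = 2 + 23084/57123 = 137330/57123 ≈ 2.4041)
V(q) = -446
V(A(18, -13) - 259) + a = -446 + 137330/57123 = -25339528/57123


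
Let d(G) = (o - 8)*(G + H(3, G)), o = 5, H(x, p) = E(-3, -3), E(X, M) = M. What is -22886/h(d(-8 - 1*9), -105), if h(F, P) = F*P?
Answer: 11443/3150 ≈ 3.6327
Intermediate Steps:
H(x, p) = -3
d(G) = 9 - 3*G (d(G) = (5 - 8)*(G - 3) = -3*(-3 + G) = 9 - 3*G)
-22886/h(d(-8 - 1*9), -105) = -22886*(-1/(105*(9 - 3*(-8 - 1*9)))) = -22886*(-1/(105*(9 - 3*(-8 - 9)))) = -22886*(-1/(105*(9 - 3*(-17)))) = -22886*(-1/(105*(9 + 51))) = -22886/(60*(-105)) = -22886/(-6300) = -22886*(-1/6300) = 11443/3150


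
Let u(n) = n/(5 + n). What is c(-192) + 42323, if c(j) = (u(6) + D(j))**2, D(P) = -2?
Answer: 5121339/121 ≈ 42325.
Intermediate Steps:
u(n) = n/(5 + n)
c(j) = 256/121 (c(j) = (6/(5 + 6) - 2)**2 = (6/11 - 2)**2 = (-16/11)**2 = 256/121)
c(-192) + 42323 = 256/121 + 42323 = 5121339/121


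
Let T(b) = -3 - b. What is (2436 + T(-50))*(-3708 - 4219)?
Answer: -19682741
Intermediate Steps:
(2436 + T(-50))*(-3708 - 4219) = (2436 + (-3 - 1*(-50)))*(-3708 - 4219) = (2436 + (-3 + 50))*(-7927) = (2436 + 47)*(-7927) = 2483*(-7927) = -19682741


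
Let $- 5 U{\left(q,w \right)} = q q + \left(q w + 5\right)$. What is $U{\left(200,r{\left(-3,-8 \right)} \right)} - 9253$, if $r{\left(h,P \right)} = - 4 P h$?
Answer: $-13414$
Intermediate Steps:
$r{\left(h,P \right)} = - 4 P h$
$U{\left(q,w \right)} = -1 - \frac{q^{2}}{5} - \frac{q w}{5}$ ($U{\left(q,w \right)} = - \frac{q q + \left(q w + 5\right)}{5} = - \frac{q^{2} + \left(5 + q w\right)}{5} = - \frac{5 + q^{2} + q w}{5} = -1 - \frac{q^{2}}{5} - \frac{q w}{5}$)
$U{\left(200,r{\left(-3,-8 \right)} \right)} - 9253 = \left(-1 - \frac{200^{2}}{5} - 40 \left(\left(-4\right) \left(-8\right) \left(-3\right)\right)\right) - 9253 = \left(-1 - 8000 - 40 \left(-96\right)\right) - 9253 = \left(-1 - 8000 + 3840\right) - 9253 = -4161 - 9253 = -13414$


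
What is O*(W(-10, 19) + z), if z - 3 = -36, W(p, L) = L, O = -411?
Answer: 5754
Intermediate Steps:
z = -33 (z = 3 - 36 = -33)
O*(W(-10, 19) + z) = -411*(19 - 33) = -411*(-14) = 5754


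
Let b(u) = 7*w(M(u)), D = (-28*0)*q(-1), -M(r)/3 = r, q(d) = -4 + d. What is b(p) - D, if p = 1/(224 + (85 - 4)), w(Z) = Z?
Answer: -21/305 ≈ -0.068852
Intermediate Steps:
M(r) = -3*r
D = 0 (D = (-28*0)*(-4 - 1) = 0*(-5) = 0)
p = 1/305 (p = 1/(224 + 81) = 1/305 ≈ 0.0032787)
b(u) = -21*u (b(u) = 7*(-3*u) = -21*u)
b(p) - D = -21*1/305 - 1*0 = -21/305 + 0 = -21/305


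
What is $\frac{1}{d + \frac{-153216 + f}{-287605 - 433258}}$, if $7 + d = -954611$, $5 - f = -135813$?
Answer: $- \frac{720863}{688148777936} \approx -1.0475 \cdot 10^{-6}$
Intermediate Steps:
$f = 135818$ ($f = 5 - -135813 = 5 + 135813 = 135818$)
$d = -954618$ ($d = -7 - 954611 = -954618$)
$\frac{1}{d + \frac{-153216 + f}{-287605 - 433258}} = \frac{1}{-954618 + \frac{-153216 + 135818}{-287605 - 433258}} = \frac{1}{-954618 - \frac{17398}{-720863}} = \frac{1}{-954618 - - \frac{17398}{720863}} = \frac{1}{-954618 + \frac{17398}{720863}} = \frac{1}{- \frac{688148777936}{720863}} = - \frac{720863}{688148777936}$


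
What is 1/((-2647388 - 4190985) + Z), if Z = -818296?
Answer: -1/7656669 ≈ -1.3061e-7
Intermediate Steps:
1/((-2647388 - 4190985) + Z) = 1/((-2647388 - 4190985) - 818296) = 1/(-6838373 - 818296) = 1/(-7656669) = -1/7656669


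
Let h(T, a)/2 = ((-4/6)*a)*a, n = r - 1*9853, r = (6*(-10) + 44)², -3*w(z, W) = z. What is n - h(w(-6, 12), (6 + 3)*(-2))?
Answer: -9165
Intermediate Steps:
w(z, W) = -z/3
r = 256 (r = (-60 + 44)² = (-16)² = 256)
n = -9597 (n = 256 - 1*9853 = 256 - 9853 = -9597)
h(T, a) = -4*a²/3 (h(T, a) = 2*(((-4/6)*a)*a) = 2*(((-4*⅙)*a)*a) = 2*((-2*a/3)*a) = 2*(-2*a²/3) = -4*a²/3)
n - h(w(-6, 12), (6 + 3)*(-2)) = -9597 - (-4)*((6 + 3)*(-2))²/3 = -9597 - (-4)*(9*(-2))²/3 = -9597 - (-4)*(-18)²/3 = -9597 - (-4)*324/3 = -9597 - 1*(-432) = -9597 + 432 = -9165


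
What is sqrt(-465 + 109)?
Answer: 2*I*sqrt(89) ≈ 18.868*I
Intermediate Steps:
sqrt(-465 + 109) = sqrt(-356) = 2*I*sqrt(89)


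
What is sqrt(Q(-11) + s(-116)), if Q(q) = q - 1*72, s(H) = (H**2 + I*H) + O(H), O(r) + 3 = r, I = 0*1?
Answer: 47*sqrt(6) ≈ 115.13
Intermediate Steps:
I = 0
O(r) = -3 + r
s(H) = -3 + H + H**2 (s(H) = (H**2 + 0*H) + (-3 + H) = (H**2 + 0) + (-3 + H) = H**2 + (-3 + H) = -3 + H + H**2)
Q(q) = -72 + q (Q(q) = q - 72 = -72 + q)
sqrt(Q(-11) + s(-116)) = sqrt((-72 - 11) + (-3 - 116 + (-116)**2)) = sqrt(-83 + (-3 - 116 + 13456)) = sqrt(-83 + 13337) = sqrt(13254) = 47*sqrt(6)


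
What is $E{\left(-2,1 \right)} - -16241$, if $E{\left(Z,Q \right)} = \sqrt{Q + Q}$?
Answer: $16241 + \sqrt{2} \approx 16242.0$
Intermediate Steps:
$E{\left(Z,Q \right)} = \sqrt{2} \sqrt{Q}$ ($E{\left(Z,Q \right)} = \sqrt{2 Q} = \sqrt{2} \sqrt{Q}$)
$E{\left(-2,1 \right)} - -16241 = \sqrt{2} \sqrt{1} - -16241 = \sqrt{2} \cdot 1 + 16241 = \sqrt{2} + 16241 = 16241 + \sqrt{2}$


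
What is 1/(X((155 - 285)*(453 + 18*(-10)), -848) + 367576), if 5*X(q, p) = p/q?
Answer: 88725/32613181024 ≈ 2.7205e-6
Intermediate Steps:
X(q, p) = p/(5*q) (X(q, p) = (p/q)/5 = p/(5*q))
1/(X((155 - 285)*(453 + 18*(-10)), -848) + 367576) = 1/((1/5)*(-848)/((155 - 285)*(453 + 18*(-10))) + 367576) = 1/((1/5)*(-848)/(-130*(453 - 180)) + 367576) = 1/((1/5)*(-848)/(-130*273) + 367576) = 1/((1/5)*(-848)/(-35490) + 367576) = 1/((1/5)*(-848)*(-1/35490) + 367576) = 1/(424/88725 + 367576) = 1/(32613181024/88725) = 88725/32613181024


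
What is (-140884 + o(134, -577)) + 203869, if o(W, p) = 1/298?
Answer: 18769531/298 ≈ 62985.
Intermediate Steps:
o(W, p) = 1/298
(-140884 + o(134, -577)) + 203869 = (-140884 + 1/298) + 203869 = -41983431/298 + 203869 = 18769531/298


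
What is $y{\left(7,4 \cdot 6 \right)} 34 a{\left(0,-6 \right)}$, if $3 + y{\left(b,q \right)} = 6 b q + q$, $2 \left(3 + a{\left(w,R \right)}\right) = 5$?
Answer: $-17493$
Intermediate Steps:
$a{\left(w,R \right)} = - \frac{1}{2}$ ($a{\left(w,R \right)} = -3 + \frac{1}{2} \cdot 5 = -3 + \frac{5}{2} = - \frac{1}{2}$)
$y{\left(b,q \right)} = -3 + q + 6 b q$ ($y{\left(b,q \right)} = -3 + \left(6 b q + q\right) = -3 + \left(q + 6 b q\right) = -3 + q + 6 b q$)
$y{\left(7,4 \cdot 6 \right)} 34 a{\left(0,-6 \right)} = \left(-3 + 4 \cdot 6 + 6 \cdot 7 \cdot 4 \cdot 6\right) 34 \left(- \frac{1}{2}\right) = \left(-3 + 24 + 6 \cdot 7 \cdot 24\right) 34 \left(- \frac{1}{2}\right) = \left(-3 + 24 + 1008\right) 34 \left(- \frac{1}{2}\right) = 1029 \cdot 34 \left(- \frac{1}{2}\right) = 34986 \left(- \frac{1}{2}\right) = -17493$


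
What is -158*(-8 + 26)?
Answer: -2844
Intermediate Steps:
-158*(-8 + 26) = -158*18 = -2844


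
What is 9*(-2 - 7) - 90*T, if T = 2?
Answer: -261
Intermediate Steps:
9*(-2 - 7) - 90*T = 9*(-2 - 7) - 90*2 = 9*(-9) - 180 = -81 - 180 = -261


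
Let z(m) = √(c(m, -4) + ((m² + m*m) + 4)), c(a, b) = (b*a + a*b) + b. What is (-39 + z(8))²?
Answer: 961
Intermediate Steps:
c(a, b) = b + 2*a*b (c(a, b) = (a*b + a*b) + b = 2*a*b + b = b + 2*a*b)
z(m) = √(-8*m + 2*m²) (z(m) = √(-4*(1 + 2*m) + ((m² + m*m) + 4)) = √((-4 - 8*m) + ((m² + m²) + 4)) = √((-4 - 8*m) + (2*m² + 4)) = √((-4 - 8*m) + (4 + 2*m²)) = √(-8*m + 2*m²))
(-39 + z(8))² = (-39 + √2*√(8*(-4 + 8)))² = (-39 + √2*√(8*4))² = (-39 + √2*√32)² = (-39 + √2*(4*√2))² = (-39 + 8)² = (-31)² = 961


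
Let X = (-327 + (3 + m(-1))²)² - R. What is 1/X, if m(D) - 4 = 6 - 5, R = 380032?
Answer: -1/310863 ≈ -3.2169e-6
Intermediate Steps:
m(D) = 5 (m(D) = 4 + (6 - 5) = 4 + 1 = 5)
X = -310863 (X = (-327 + (3 + 5)²)² - 1*380032 = (-327 + 8²)² - 380032 = (-327 + 64)² - 380032 = (-263)² - 380032 = 69169 - 380032 = -310863)
1/X = 1/(-310863) = -1/310863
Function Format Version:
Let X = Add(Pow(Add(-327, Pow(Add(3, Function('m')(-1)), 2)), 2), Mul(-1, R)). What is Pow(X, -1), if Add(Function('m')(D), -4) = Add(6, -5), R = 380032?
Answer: Rational(-1, 310863) ≈ -3.2169e-6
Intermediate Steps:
Function('m')(D) = 5 (Function('m')(D) = Add(4, Add(6, -5)) = Add(4, 1) = 5)
X = -310863 (X = Add(Pow(Add(-327, Pow(Add(3, 5), 2)), 2), Mul(-1, 380032)) = Add(Pow(Add(-327, Pow(8, 2)), 2), -380032) = Add(Pow(Add(-327, 64), 2), -380032) = Add(Pow(-263, 2), -380032) = Add(69169, -380032) = -310863)
Pow(X, -1) = Pow(-310863, -1) = Rational(-1, 310863)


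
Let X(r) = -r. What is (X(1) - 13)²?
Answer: 196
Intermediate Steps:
(X(1) - 13)² = (-1*1 - 13)² = (-1 - 13)² = (-14)² = 196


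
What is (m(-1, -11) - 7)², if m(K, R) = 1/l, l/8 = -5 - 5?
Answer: 314721/6400 ≈ 49.175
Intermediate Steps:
l = -80 (l = 8*(-5 - 5) = 8*(-10) = -80)
m(K, R) = -1/80 (m(K, R) = 1/(-80) = -1/80)
(m(-1, -11) - 7)² = (-1/80 - 7)² = (-561/80)² = 314721/6400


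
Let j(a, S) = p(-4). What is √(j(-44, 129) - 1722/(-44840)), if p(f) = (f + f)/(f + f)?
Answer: √130490005/11210 ≈ 1.0190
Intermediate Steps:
p(f) = 1 (p(f) = (2*f)/((2*f)) = (2*f)*(1/(2*f)) = 1)
j(a, S) = 1
√(j(-44, 129) - 1722/(-44840)) = √(1 - 1722/(-44840)) = √(1 - 1722*(-1/44840)) = √(1 + 861/22420) = √(23281/22420) = √130490005/11210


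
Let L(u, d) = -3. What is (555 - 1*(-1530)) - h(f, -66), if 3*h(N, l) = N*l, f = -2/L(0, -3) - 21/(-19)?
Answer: 121067/57 ≈ 2124.0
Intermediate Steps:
f = 101/57 (f = -2/(-3) - 21/(-19) = -2*(-1/3) - 21*(-1/19) = 2/3 + 21/19 = 101/57 ≈ 1.7719)
h(N, l) = N*l/3 (h(N, l) = (N*l)/3 = N*l/3)
(555 - 1*(-1530)) - h(f, -66) = (555 - 1*(-1530)) - 101*(-66)/(3*57) = (555 + 1530) - 1*(-2222/57) = 2085 + 2222/57 = 121067/57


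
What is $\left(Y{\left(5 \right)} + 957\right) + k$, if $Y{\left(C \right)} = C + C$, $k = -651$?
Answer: $316$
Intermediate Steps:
$Y{\left(C \right)} = 2 C$
$\left(Y{\left(5 \right)} + 957\right) + k = \left(2 \cdot 5 + 957\right) - 651 = \left(10 + 957\right) - 651 = 967 - 651 = 316$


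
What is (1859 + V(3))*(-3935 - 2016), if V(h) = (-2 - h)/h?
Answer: -33158972/3 ≈ -1.1053e+7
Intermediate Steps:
V(h) = (-2 - h)/h
(1859 + V(3))*(-3935 - 2016) = (1859 + (-2 - 1*3)/3)*(-3935 - 2016) = (1859 + (-2 - 3)/3)*(-5951) = (1859 + (1/3)*(-5))*(-5951) = (1859 - 5/3)*(-5951) = (5572/3)*(-5951) = -33158972/3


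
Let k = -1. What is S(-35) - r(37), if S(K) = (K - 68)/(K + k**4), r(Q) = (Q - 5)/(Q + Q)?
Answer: 3267/1258 ≈ 2.5970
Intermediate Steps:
r(Q) = (-5 + Q)/(2*Q) (r(Q) = (-5 + Q)/((2*Q)) = (-5 + Q)*(1/(2*Q)) = (-5 + Q)/(2*Q))
S(K) = (-68 + K)/(1 + K) (S(K) = (K - 68)/(K + (-1)**4) = (-68 + K)/(K + 1) = (-68 + K)/(1 + K))
S(-35) - r(37) = (-68 - 35)/(1 - 35) - (-5 + 37)/(2*37) = -103/(-34) - 32/(2*37) = -1/34*(-103) - 1*16/37 = 103/34 - 16/37 = 3267/1258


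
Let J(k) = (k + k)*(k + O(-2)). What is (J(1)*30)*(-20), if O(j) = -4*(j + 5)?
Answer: 13200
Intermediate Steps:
O(j) = -20 - 4*j (O(j) = -4*(5 + j) = -20 - 4*j)
J(k) = 2*k*(-12 + k) (J(k) = (k + k)*(k + (-20 - 4*(-2))) = (2*k)*(k + (-20 + 8)) = (2*k)*(k - 12) = (2*k)*(-12 + k) = 2*k*(-12 + k))
(J(1)*30)*(-20) = ((2*1*(-12 + 1))*30)*(-20) = ((2*1*(-11))*30)*(-20) = -22*30*(-20) = -660*(-20) = 13200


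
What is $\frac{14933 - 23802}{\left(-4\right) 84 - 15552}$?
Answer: $\frac{8869}{15888} \approx 0.55822$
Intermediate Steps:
$\frac{14933 - 23802}{\left(-4\right) 84 - 15552} = - \frac{8869}{-336 - 15552} = - \frac{8869}{-15888} = \left(-8869\right) \left(- \frac{1}{15888}\right) = \frac{8869}{15888}$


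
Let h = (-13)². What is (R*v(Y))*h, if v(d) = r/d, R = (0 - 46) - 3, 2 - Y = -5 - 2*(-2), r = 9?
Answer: -24843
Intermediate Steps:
Y = 3 (Y = 2 - (-5 - 2*(-2)) = 2 - (-5 + 4) = 2 - 1*(-1) = 2 + 1 = 3)
h = 169
R = -49 (R = -46 - 3 = -49)
v(d) = 9/d
(R*v(Y))*h = -441/3*169 = -49*3*169 = -147*169 = -24843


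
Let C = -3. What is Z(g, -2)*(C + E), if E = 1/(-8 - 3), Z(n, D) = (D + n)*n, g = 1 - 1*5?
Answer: -816/11 ≈ -74.182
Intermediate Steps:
g = -4 (g = 1 - 5 = -4)
Z(n, D) = n*(D + n)
E = -1/11 (E = 1/(-11) = -1/11 ≈ -0.090909)
Z(g, -2)*(C + E) = (-4*(-2 - 4))*(-3 - 1/11) = -4*(-6)*(-34/11) = 24*(-34/11) = -816/11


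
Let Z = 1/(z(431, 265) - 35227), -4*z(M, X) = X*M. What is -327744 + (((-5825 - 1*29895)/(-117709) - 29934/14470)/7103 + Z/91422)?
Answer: -23120387352035023852727503289/70544044542397251891285 ≈ -3.2774e+5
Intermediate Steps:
z(M, X) = -M*X/4 (z(M, X) = -X*M/4 = -M*X/4)
Z = -4/255123 (Z = 1/(-¼*431*265 - 35227) = 1/(-114215/4 - 35227) = 1/(-255123/4) = -4/255123 ≈ -1.5679e-5)
-327744 + (((-5825 - 1*29895)/(-117709) - 29934/14470)/7103 + Z/91422) = -327744 + (((-5825 - 1*29895)/(-117709) - 29934/14470)/7103 - 4/255123/91422) = -327744 + (((-5825 - 29895)*(-1/117709) - 29934*1/14470)*(1/7103) - 4/255123*1/91422) = -327744 + ((-35720*(-1/117709) - 14967/7235)*(1/7103) - 2/11661927453) = -327744 + ((35720/117709 - 14967/7235)*(1/7103) - 2/11661927453) = -327744 + (-1503316403/851624615*1/7103 - 2/11661927453) = -327744 + (-1503316403/6049089640345 - 2/11661927453) = -327744 - 17531578928870192249/70544044542397251891285 = -23120387352035023852727503289/70544044542397251891285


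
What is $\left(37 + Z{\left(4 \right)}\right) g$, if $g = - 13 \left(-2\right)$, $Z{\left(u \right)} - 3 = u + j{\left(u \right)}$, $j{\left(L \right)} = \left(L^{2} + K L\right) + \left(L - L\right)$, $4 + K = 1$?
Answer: $1248$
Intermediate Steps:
$K = -3$ ($K = -4 + 1 = -3$)
$j{\left(L \right)} = L^{2} - 3 L$ ($j{\left(L \right)} = \left(L^{2} - 3 L\right) + \left(L - L\right) = \left(L^{2} - 3 L\right) + 0 = L^{2} - 3 L$)
$Z{\left(u \right)} = 3 + u + u \left(-3 + u\right)$ ($Z{\left(u \right)} = 3 + \left(u + u \left(-3 + u\right)\right) = 3 + u + u \left(-3 + u\right)$)
$g = 26$ ($g = \left(-1\right) \left(-26\right) = 26$)
$\left(37 + Z{\left(4 \right)}\right) g = \left(37 + \left(3 + 4 + 4 \left(-3 + 4\right)\right)\right) 26 = \left(37 + \left(3 + 4 + 4 \cdot 1\right)\right) 26 = \left(37 + \left(3 + 4 + 4\right)\right) 26 = \left(37 + 11\right) 26 = 48 \cdot 26 = 1248$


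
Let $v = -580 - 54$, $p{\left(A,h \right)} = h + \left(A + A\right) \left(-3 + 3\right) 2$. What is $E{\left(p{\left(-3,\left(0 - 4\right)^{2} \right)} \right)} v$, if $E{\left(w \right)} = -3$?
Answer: $1902$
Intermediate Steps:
$p{\left(A,h \right)} = h$ ($p{\left(A,h \right)} = h + 2 A 0 \cdot 2 = h + 0 \cdot 2 = h + 0 = h$)
$v = -634$
$E{\left(p{\left(-3,\left(0 - 4\right)^{2} \right)} \right)} v = \left(-3\right) \left(-634\right) = 1902$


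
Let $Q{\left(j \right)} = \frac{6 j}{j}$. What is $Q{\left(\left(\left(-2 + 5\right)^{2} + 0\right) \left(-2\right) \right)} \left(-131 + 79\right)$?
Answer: $-312$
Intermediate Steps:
$Q{\left(j \right)} = 6$
$Q{\left(\left(\left(-2 + 5\right)^{2} + 0\right) \left(-2\right) \right)} \left(-131 + 79\right) = 6 \left(-131 + 79\right) = 6 \left(-52\right) = -312$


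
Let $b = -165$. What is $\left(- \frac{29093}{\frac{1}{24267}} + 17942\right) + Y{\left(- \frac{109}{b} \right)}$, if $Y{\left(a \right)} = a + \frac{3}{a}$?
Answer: $- \frac{12697084180109}{17985} \approx -7.0598 \cdot 10^{8}$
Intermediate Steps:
$\left(- \frac{29093}{\frac{1}{24267}} + 17942\right) + Y{\left(- \frac{109}{b} \right)} = \left(- \frac{29093}{\frac{1}{24267}} + 17942\right) + \left(- \frac{109}{-165} + \frac{3}{\left(-109\right) \frac{1}{-165}}\right) = \left(- 29093 \frac{1}{\frac{1}{24267}} + 17942\right) - \left(- \frac{109}{165} - \frac{3}{\left(-109\right) \left(- \frac{1}{165}\right)}\right) = \left(\left(-29093\right) 24267 + 17942\right) + \left(\frac{109}{165} + \frac{3}{\frac{109}{165}}\right) = \left(-705999831 + 17942\right) + \left(\frac{109}{165} + 3 \cdot \frac{165}{109}\right) = -705981889 + \left(\frac{109}{165} + \frac{495}{109}\right) = -705981889 + \frac{93556}{17985} = - \frac{12697084180109}{17985}$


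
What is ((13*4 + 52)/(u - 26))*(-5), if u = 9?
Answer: 520/17 ≈ 30.588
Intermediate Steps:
((13*4 + 52)/(u - 26))*(-5) = ((13*4 + 52)/(9 - 26))*(-5) = ((52 + 52)/(-17))*(-5) = (104*(-1/17))*(-5) = -104/17*(-5) = 520/17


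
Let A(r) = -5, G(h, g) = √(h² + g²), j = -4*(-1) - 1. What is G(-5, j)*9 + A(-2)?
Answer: -5 + 9*√34 ≈ 47.479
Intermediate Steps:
j = 3 (j = 4 - 1 = 3)
G(h, g) = √(g² + h²)
G(-5, j)*9 + A(-2) = √(3² + (-5)²)*9 - 5 = √(9 + 25)*9 - 5 = √34*9 - 5 = 9*√34 - 5 = -5 + 9*√34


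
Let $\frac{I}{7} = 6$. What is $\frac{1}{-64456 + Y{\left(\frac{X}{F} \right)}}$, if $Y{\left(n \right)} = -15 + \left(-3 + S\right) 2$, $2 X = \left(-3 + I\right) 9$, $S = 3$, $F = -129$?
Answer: $- \frac{1}{64471} \approx -1.5511 \cdot 10^{-5}$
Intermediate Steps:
$I = 42$ ($I = 7 \cdot 6 = 42$)
$X = \frac{351}{2}$ ($X = \frac{\left(-3 + 42\right) 9}{2} = \frac{39 \cdot 9}{2} = \frac{1}{2} \cdot 351 = \frac{351}{2} \approx 175.5$)
$Y{\left(n \right)} = -15$ ($Y{\left(n \right)} = -15 + \left(-3 + 3\right) 2 = -15 + 0 \cdot 2 = -15 + 0 = -15$)
$\frac{1}{-64456 + Y{\left(\frac{X}{F} \right)}} = \frac{1}{-64456 - 15} = \frac{1}{-64471} = - \frac{1}{64471}$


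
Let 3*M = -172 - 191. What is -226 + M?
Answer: -347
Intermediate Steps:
M = -121 (M = (-172 - 191)/3 = (1/3)*(-363) = -121)
-226 + M = -226 - 121 = -347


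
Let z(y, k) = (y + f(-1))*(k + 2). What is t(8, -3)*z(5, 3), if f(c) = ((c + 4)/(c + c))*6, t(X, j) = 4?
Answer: -80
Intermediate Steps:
f(c) = 3*(4 + c)/c (f(c) = ((4 + c)/((2*c)))*6 = ((4 + c)*(1/(2*c)))*6 = ((4 + c)/(2*c))*6 = 3*(4 + c)/c)
z(y, k) = (-9 + y)*(2 + k) (z(y, k) = (y + (3 + 12/(-1)))*(k + 2) = (y + (3 + 12*(-1)))*(2 + k) = (y + (3 - 12))*(2 + k) = (y - 9)*(2 + k) = (-9 + y)*(2 + k))
t(8, -3)*z(5, 3) = 4*(-18 - 9*3 + 2*5 + 3*5) = 4*(-18 - 27 + 10 + 15) = 4*(-20) = -80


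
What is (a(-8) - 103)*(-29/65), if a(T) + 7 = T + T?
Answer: 3654/65 ≈ 56.215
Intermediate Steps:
a(T) = -7 + 2*T (a(T) = -7 + (T + T) = -7 + 2*T)
(a(-8) - 103)*(-29/65) = ((-7 + 2*(-8)) - 103)*(-29/65) = ((-7 - 16) - 103)*(-29*1/65) = (-23 - 103)*(-29/65) = -126*(-29/65) = 3654/65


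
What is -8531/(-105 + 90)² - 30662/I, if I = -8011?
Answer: -61442891/1802475 ≈ -34.088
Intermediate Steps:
-8531/(-105 + 90)² - 30662/I = -8531/(-105 + 90)² - 30662/(-8011) = -8531/((-15)²) - 30662*(-1/8011) = -8531/225 + 30662/8011 = -61442891/1802475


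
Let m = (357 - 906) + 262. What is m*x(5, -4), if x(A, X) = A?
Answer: -1435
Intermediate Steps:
m = -287 (m = -549 + 262 = -287)
m*x(5, -4) = -287*5 = -1435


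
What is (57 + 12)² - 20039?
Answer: -15278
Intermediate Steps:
(57 + 12)² - 20039 = 69² - 20039 = 4761 - 20039 = -15278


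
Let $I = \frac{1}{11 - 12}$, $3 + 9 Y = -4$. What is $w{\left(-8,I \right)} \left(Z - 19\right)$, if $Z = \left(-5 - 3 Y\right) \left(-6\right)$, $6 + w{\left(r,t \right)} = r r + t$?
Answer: $-171$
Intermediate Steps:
$Y = - \frac{7}{9}$ ($Y = - \frac{1}{3} + \frac{1}{9} \left(-4\right) = - \frac{1}{3} - \frac{4}{9} = - \frac{7}{9} \approx -0.77778$)
$I = -1$ ($I = \frac{1}{-1} = -1$)
$w{\left(r,t \right)} = -6 + t + r^{2}$ ($w{\left(r,t \right)} = -6 + \left(r r + t\right) = -6 + \left(r^{2} + t\right) = -6 + \left(t + r^{2}\right) = -6 + t + r^{2}$)
$Z = 16$ ($Z = \left(-5 - - \frac{7}{3}\right) \left(-6\right) = \left(-5 + \frac{7}{3}\right) \left(-6\right) = \left(- \frac{8}{3}\right) \left(-6\right) = 16$)
$w{\left(-8,I \right)} \left(Z - 19\right) = \left(-6 - 1 + \left(-8\right)^{2}\right) \left(16 - 19\right) = \left(-6 - 1 + 64\right) \left(-3\right) = 57 \left(-3\right) = -171$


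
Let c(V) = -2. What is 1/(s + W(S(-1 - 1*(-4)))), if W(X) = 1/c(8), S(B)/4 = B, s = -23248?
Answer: -2/46497 ≈ -4.3014e-5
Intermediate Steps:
S(B) = 4*B
W(X) = -1/2 (W(X) = 1/(-2) = -1/2)
1/(s + W(S(-1 - 1*(-4)))) = 1/(-23248 - 1/2) = 1/(-46497/2) = -2/46497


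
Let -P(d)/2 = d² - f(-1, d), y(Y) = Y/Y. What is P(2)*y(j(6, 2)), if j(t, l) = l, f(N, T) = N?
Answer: -10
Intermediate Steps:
y(Y) = 1
P(d) = -2 - 2*d² (P(d) = -2*(d² - 1*(-1)) = -2*(d² + 1) = -2*(1 + d²) = -2 - 2*d²)
P(2)*y(j(6, 2)) = (-2 - 2*2²)*1 = (-2 - 2*4)*1 = (-2 - 8)*1 = -10*1 = -10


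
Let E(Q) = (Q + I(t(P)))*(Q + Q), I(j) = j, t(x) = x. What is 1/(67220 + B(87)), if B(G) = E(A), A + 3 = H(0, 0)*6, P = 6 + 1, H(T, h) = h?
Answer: 1/67196 ≈ 1.4882e-5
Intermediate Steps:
P = 7
A = -3 (A = -3 + 0*6 = -3 + 0 = -3)
E(Q) = 2*Q*(7 + Q) (E(Q) = (Q + 7)*(Q + Q) = (7 + Q)*(2*Q) = 2*Q*(7 + Q))
B(G) = -24 (B(G) = 2*(-3)*(7 - 3) = 2*(-3)*4 = -24)
1/(67220 + B(87)) = 1/(67220 - 24) = 1/67196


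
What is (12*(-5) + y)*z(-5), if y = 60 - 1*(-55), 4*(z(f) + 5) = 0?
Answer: -275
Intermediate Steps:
z(f) = -5 (z(f) = -5 + (1/4)*0 = -5 + 0 = -5)
y = 115 (y = 60 + 55 = 115)
(12*(-5) + y)*z(-5) = (12*(-5) + 115)*(-5) = (-60 + 115)*(-5) = 55*(-5) = -275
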